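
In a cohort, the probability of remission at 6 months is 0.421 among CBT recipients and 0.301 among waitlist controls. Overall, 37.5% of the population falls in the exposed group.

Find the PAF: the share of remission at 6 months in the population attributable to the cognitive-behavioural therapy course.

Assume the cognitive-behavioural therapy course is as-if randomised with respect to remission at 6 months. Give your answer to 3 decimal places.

Let p₁ = 0.421, p₀ = 0.301.
Overall risk P(Y=1) = π·p₁ + (1−π)·p₀ = 0.375×0.421 + 0.625×0.301 = 0.346.
Under exogeneity, PAF = [P(Y=1) − p₀] / P(Y=1).
PAF = (0.346 − 0.301) / 0.346 ≈ 0.1301

PAF ≈ 0.130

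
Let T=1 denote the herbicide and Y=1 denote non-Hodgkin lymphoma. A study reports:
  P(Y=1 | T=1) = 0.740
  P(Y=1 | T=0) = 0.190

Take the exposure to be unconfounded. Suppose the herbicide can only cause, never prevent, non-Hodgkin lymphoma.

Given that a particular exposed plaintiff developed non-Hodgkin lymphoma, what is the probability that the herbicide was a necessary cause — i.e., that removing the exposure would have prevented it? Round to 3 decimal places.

PN ≈ 0.743

Let p₁ = 0.74, p₀ = 0.19.
Under exogeneity and monotonicity, PN = (p₁ − p₀) / p₁.
PN = (0.74 − 0.19) / 0.74 = 0.55 / 0.74 ≈ 0.7432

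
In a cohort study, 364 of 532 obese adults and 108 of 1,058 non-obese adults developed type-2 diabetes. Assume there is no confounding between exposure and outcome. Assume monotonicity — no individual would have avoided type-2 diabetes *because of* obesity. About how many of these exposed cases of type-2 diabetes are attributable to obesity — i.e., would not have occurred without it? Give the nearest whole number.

about 310 cases

p₁ = P(outcome | exposed) = 364/532 = 0.68421
p₀ = P(outcome | unexposed) = 108/1058 = 0.10208
PN = (p₁ − p₀)/p₁ = (0.68421 − 0.10208) / 0.68421 ≈ 0.85081.
Attributable cases ≈ PN × (exposed cases) = 0.85081 × 364 ≈ 309.69.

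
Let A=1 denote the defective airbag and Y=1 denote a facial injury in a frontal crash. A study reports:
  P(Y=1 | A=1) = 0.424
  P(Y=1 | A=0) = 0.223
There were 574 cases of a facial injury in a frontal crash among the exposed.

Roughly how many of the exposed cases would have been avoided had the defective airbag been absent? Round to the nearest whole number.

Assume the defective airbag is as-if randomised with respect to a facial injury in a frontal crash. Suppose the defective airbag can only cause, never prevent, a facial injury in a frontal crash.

about 272 cases

Let p₁ = 0.424, p₀ = 0.223.
PN = (p₁ − p₀)/p₁ = (0.424 − 0.223) / 0.424 ≈ 0.47406.
Attributable cases ≈ PN × (exposed cases) = 0.47406 × 574 ≈ 272.11.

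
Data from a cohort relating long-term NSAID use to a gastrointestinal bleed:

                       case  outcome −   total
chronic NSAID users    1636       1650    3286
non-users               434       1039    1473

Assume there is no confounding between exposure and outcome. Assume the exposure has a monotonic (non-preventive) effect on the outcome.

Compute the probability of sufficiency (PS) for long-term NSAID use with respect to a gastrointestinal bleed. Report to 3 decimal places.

p₁ = P(outcome | exposed) = 1636/3286 = 0.49787
p₀ = P(outcome | unexposed) = 434/1473 = 0.29464
Under exogeneity and monotonicity, PS = (p₁ − p₀)/(1 − p₀).
PS = (0.49787 − 0.29464) / 0.70536 ≈ 0.2881

PS ≈ 0.288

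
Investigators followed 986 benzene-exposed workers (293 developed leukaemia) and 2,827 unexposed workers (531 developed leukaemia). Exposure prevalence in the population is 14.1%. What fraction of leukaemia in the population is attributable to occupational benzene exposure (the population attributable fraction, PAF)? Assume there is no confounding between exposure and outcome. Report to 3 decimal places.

PAF ≈ 0.076

p₁ = P(outcome | exposed) = 293/986 = 0.29716
p₀ = P(outcome | unexposed) = 531/2827 = 0.18783
Overall risk P(Y=1) = π·p₁ + (1−π)·p₀ = 0.141×0.29716 + 0.859×0.18783 = 0.20325.
Under exogeneity, PAF = [P(Y=1) − p₀] / P(Y=1).
PAF = (0.20325 − 0.18783) / 0.20325 ≈ 0.0758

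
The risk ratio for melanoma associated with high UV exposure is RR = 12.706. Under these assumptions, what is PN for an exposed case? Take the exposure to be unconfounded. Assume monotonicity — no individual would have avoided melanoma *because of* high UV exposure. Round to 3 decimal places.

Under exogeneity and monotonicity, PN = (RR − 1) / RR = 1 − 1/RR.
PN = (12.706 − 1) / 12.706 = 11.71 / 12.706 ≈ 0.9213

PN ≈ 0.921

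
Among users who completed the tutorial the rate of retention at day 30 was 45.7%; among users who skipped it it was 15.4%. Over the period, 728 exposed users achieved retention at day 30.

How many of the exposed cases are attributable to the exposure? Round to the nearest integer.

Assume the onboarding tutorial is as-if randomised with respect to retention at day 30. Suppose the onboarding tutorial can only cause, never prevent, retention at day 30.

about 483 cases

p₁ = 0.457, p₀ = 0.154.
PN = (p₁ − p₀)/p₁ = (0.457 − 0.154) / 0.457 ≈ 0.66302.
Attributable cases ≈ PN × (exposed cases) = 0.66302 × 728 ≈ 482.68.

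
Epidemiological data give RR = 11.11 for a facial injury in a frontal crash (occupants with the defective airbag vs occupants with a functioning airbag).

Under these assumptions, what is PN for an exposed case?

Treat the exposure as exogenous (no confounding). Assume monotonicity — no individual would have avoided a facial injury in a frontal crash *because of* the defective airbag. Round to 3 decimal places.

Under exogeneity and monotonicity, PN = (RR − 1) / RR = 1 − 1/RR.
PN = (11.11 − 1) / 11.11 = 10.11 / 11.11 ≈ 0.9100

PN ≈ 0.910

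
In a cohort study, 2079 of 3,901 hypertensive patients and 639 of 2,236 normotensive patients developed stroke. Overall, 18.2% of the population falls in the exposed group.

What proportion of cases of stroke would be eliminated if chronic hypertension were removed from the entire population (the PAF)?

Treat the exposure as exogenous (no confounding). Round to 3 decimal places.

PAF ≈ 0.136

p₁ = P(outcome | exposed) = 2079/3901 = 0.53294
p₀ = P(outcome | unexposed) = 639/2236 = 0.28578
Overall risk P(Y=1) = π·p₁ + (1−π)·p₀ = 0.182×0.53294 + 0.818×0.28578 = 0.33076.
Under exogeneity, PAF = [P(Y=1) − p₀] / P(Y=1).
PAF = (0.33076 − 0.28578) / 0.33076 ≈ 0.1360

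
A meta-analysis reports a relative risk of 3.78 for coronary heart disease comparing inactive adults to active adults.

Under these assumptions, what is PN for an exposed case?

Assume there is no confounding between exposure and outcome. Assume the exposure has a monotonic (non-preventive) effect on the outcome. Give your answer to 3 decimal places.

PN ≈ 0.735

Under exogeneity and monotonicity, PN = (RR − 1) / RR = 1 − 1/RR.
PN = (3.78 − 1) / 3.78 = 2.78 / 3.78 ≈ 0.7354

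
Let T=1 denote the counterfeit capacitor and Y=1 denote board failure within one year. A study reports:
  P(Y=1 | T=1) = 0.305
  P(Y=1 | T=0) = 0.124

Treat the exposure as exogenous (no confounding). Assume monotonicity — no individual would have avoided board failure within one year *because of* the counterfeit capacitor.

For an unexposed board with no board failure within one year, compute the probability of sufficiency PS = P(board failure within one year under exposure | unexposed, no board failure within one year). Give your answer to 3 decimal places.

PS ≈ 0.207

Let p₁ = 0.305, p₀ = 0.124.
Under exogeneity and monotonicity, PS = (p₁ − p₀) / (1 − p₀).
PS = (0.305 − 0.124) / (1 − 0.124) = 0.181 / 0.876 ≈ 0.2066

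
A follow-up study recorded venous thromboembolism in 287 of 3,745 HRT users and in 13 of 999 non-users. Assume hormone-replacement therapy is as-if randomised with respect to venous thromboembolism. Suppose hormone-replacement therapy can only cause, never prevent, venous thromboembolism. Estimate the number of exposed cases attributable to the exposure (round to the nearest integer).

p₁ = P(outcome | exposed) = 287/3745 = 0.076636
p₀ = P(outcome | unexposed) = 13/999 = 0.013013
PN = (p₁ − p₀)/p₁ = (0.076636 − 0.013013) / 0.076636 ≈ 0.83020.
Attributable cases ≈ PN × (exposed cases) = 0.83020 × 287 ≈ 238.27.

about 238 cases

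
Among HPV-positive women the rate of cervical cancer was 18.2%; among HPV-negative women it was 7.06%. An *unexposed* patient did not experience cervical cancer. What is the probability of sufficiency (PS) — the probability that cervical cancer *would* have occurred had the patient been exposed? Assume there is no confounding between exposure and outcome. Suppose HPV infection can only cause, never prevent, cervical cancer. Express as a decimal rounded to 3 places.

p₁ = 0.182, p₀ = 0.0706.
Under exogeneity and monotonicity, PS = (p₁ − p₀) / (1 − p₀).
PS = (0.182 − 0.0706) / (1 − 0.0706) = 0.1114 / 0.9294 ≈ 0.1199

PS ≈ 0.120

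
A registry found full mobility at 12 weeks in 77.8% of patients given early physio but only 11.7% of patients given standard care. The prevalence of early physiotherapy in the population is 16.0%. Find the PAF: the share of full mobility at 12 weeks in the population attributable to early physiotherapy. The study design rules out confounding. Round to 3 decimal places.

PAF ≈ 0.475

p₁ = 0.778, p₀ = 0.117.
Overall risk P(Y=1) = π·p₁ + (1−π)·p₀ = 0.16×0.778 + 0.84×0.117 = 0.22276.
Under exogeneity, PAF = [P(Y=1) − p₀] / P(Y=1).
PAF = (0.22276 − 0.117) / 0.22276 ≈ 0.4748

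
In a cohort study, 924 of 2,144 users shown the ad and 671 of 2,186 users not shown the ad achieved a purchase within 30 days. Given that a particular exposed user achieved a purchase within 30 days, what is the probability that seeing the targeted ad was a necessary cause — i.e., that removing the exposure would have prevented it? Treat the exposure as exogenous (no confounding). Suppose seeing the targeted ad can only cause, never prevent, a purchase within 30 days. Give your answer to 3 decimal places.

PN ≈ 0.288

p₁ = P(outcome | exposed) = 924/2144 = 0.43097
p₀ = P(outcome | unexposed) = 671/2186 = 0.30695
Under exogeneity and monotonicity, PN = (p₁ − p₀) / p₁.
PN = (0.43097 − 0.30695) / 0.43097 = 0.12402 / 0.43097 ≈ 0.2878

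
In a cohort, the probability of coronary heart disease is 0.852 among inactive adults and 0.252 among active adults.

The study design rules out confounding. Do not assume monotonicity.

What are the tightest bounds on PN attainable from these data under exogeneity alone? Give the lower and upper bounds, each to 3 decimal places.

0.704 ≤ PN ≤ 0.878

Let p₁ = 0.852, p₀ = 0.252.
Under exogeneity alone the bounds on PN are max{0,(p₁−p₀)/p₁} ≤ PN ≤ min{1,(1−p₀)/p₁}.
  lower = (p₁ − p₀)/p₁ = 0.6 / 0.852 ≈ 0.7042
  upper = min{1, (1 − p₀)/p₁} = 0.748 / 0.852 ≈ 0.8779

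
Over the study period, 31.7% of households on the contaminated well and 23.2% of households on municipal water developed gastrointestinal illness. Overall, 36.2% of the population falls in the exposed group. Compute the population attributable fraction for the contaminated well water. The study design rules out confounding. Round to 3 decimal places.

PAF ≈ 0.117

p₁ = 0.317, p₀ = 0.232.
Overall risk P(Y=1) = π·p₁ + (1−π)·p₀ = 0.362×0.317 + 0.638×0.232 = 0.26277.
Under exogeneity, PAF = [P(Y=1) − p₀] / P(Y=1).
PAF = (0.26277 − 0.232) / 0.26277 ≈ 0.1171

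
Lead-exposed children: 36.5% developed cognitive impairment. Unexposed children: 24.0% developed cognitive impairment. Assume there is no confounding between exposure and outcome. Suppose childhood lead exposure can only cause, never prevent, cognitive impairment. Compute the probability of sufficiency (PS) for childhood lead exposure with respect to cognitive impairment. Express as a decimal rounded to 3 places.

PS ≈ 0.164

p₁ = 0.365, p₀ = 0.24.
Under exogeneity and monotonicity, PS = (p₁ − p₀) / (1 − p₀).
PS = (0.365 − 0.24) / (1 − 0.24) = 0.125 / 0.76 ≈ 0.1645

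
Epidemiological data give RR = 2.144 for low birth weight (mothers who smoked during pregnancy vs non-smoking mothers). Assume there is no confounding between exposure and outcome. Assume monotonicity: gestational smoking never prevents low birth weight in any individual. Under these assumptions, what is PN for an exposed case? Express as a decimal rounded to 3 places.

PN ≈ 0.534

Under exogeneity and monotonicity, PN = (RR − 1) / RR = 1 − 1/RR.
PN = (2.144 − 1) / 2.144 = 1.144 / 2.144 ≈ 0.5336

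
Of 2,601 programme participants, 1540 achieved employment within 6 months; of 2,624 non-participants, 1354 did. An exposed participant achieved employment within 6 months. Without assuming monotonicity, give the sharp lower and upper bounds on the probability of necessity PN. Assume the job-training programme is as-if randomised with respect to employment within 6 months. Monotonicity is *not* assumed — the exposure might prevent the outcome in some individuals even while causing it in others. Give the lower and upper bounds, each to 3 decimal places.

0.128 ≤ PN ≤ 0.817

p₁ = P(outcome | exposed) = 1540/2601 = 0.59208
p₀ = P(outcome | unexposed) = 1354/2624 = 0.51601
Under exogeneity alone the bounds on PN are max{0,(p₁−p₀)/p₁} ≤ PN ≤ min{1,(1−p₀)/p₁}.
  lower = (p₁ − p₀)/p₁ = 0.076074 / 0.59208 ≈ 0.1285
  upper = min{1, (1 − p₀)/p₁} = 0.48399 / 0.59208 ≈ 0.8174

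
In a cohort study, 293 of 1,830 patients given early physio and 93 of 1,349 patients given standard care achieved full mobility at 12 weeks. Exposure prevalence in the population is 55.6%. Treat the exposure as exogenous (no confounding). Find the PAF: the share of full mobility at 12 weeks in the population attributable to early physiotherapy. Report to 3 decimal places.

PAF ≈ 0.424

p₁ = P(outcome | exposed) = 293/1830 = 0.16011
p₀ = P(outcome | unexposed) = 93/1349 = 0.06894
Overall risk P(Y=1) = π·p₁ + (1−π)·p₀ = 0.556×0.16011 + 0.444×0.06894 = 0.11963.
Under exogeneity, PAF = [P(Y=1) − p₀] / P(Y=1).
PAF = (0.11963 − 0.06894) / 0.11963 ≈ 0.4237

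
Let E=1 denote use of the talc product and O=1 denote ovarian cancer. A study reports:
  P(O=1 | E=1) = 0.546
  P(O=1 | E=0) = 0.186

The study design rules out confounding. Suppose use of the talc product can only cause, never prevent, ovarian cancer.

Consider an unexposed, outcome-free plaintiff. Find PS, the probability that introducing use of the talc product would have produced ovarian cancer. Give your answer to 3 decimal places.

Let p₁ = 0.546, p₀ = 0.186.
Under exogeneity and monotonicity, PS = (p₁ − p₀) / (1 − p₀).
PS = (0.546 − 0.186) / (1 − 0.186) = 0.36 / 0.814 ≈ 0.4423

PS ≈ 0.442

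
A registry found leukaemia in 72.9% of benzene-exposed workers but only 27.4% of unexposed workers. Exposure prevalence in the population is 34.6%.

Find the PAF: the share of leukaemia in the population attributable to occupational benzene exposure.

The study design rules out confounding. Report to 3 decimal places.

PAF ≈ 0.365

p₁ = 0.729, p₀ = 0.274.
Overall risk P(Y=1) = π·p₁ + (1−π)·p₀ = 0.346×0.729 + 0.654×0.274 = 0.43143.
Under exogeneity, PAF = [P(Y=1) − p₀] / P(Y=1).
PAF = (0.43143 − 0.274) / 0.43143 ≈ 0.3649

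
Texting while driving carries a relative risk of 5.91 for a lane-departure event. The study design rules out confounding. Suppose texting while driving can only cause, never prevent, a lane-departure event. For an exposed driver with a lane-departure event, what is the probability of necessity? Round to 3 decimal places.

PN ≈ 0.831

Under exogeneity and monotonicity, PN = (RR − 1) / RR = 1 − 1/RR.
PN = (5.91 − 1) / 5.91 = 4.91 / 5.91 ≈ 0.8308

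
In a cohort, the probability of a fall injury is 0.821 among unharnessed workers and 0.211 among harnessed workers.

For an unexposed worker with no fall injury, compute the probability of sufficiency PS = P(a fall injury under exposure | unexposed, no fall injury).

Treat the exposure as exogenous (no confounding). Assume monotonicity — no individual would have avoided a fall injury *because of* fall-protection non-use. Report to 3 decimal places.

Let p₁ = 0.821, p₀ = 0.211.
Under exogeneity and monotonicity, PS = (p₁ − p₀) / (1 − p₀).
PS = (0.821 − 0.211) / (1 − 0.211) = 0.61 / 0.789 ≈ 0.7731

PS ≈ 0.773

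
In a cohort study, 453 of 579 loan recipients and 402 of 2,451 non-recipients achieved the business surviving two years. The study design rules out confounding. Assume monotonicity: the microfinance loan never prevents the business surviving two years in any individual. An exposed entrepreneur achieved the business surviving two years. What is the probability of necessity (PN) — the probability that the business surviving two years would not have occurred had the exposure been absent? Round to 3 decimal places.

p₁ = P(outcome | exposed) = 453/579 = 0.78238
p₀ = P(outcome | unexposed) = 402/2451 = 0.16401
Under exogeneity and monotonicity, PN = (p₁ − p₀) / p₁.
PN = (0.78238 − 0.16401) / 0.78238 = 0.61837 / 0.78238 ≈ 0.7904

PN ≈ 0.790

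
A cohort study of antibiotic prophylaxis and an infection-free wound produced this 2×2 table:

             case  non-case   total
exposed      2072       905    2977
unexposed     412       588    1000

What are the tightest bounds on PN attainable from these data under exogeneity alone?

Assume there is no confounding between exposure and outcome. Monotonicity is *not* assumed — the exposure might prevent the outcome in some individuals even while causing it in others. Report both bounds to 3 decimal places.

p₁ = P(outcome | exposed) = 2072/2977 = 0.696
p₀ = P(outcome | unexposed) = 412/1000 = 0.412
Under exogeneity alone the bounds on PN are max{0,(p₁−p₀)/p₁} ≤ PN ≤ min{1,(1−p₀)/p₁}.
  lower = (p₁ − p₀)/p₁ = 0.284 / 0.696 ≈ 0.4080
  upper = min{1, (1 − p₀)/p₁} = 0.588 / 0.696 ≈ 0.8448

0.408 ≤ PN ≤ 0.845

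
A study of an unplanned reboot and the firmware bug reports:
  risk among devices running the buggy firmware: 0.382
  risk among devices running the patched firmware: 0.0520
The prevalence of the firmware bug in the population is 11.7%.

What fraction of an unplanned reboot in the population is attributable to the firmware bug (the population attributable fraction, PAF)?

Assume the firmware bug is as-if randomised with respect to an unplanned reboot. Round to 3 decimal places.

Let p₁ = 0.382, p₀ = 0.052.
Overall risk P(Y=1) = π·p₁ + (1−π)·p₀ = 0.117×0.382 + 0.883×0.052 = 0.09061.
Under exogeneity, PAF = [P(Y=1) − p₀] / P(Y=1).
PAF = (0.09061 − 0.052) / 0.09061 ≈ 0.4261

PAF ≈ 0.426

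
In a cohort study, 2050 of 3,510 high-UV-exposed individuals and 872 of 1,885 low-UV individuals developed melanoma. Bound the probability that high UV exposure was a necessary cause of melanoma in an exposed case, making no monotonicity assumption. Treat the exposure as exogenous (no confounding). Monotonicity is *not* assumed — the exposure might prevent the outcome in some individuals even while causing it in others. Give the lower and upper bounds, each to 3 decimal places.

p₁ = P(outcome | exposed) = 2050/3510 = 0.58405
p₀ = P(outcome | unexposed) = 872/1885 = 0.4626
Under exogeneity alone the bounds on PN are max{0,(p₁−p₀)/p₁} ≤ PN ≤ min{1,(1−p₀)/p₁}.
  lower = (p₁ − p₀)/p₁ = 0.12145 / 0.58405 ≈ 0.2079
  upper = min{1, (1 − p₀)/p₁} = 0.5374 / 0.58405 ≈ 0.9201

0.208 ≤ PN ≤ 0.920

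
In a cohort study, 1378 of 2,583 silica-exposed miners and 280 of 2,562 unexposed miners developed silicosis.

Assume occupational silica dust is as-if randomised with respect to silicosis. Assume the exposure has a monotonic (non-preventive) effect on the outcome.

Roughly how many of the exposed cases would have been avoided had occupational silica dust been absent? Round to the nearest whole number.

p₁ = P(outcome | exposed) = 1378/2583 = 0.53349
p₀ = P(outcome | unexposed) = 280/2562 = 0.10929
PN = (p₁ − p₀)/p₁ = (0.53349 − 0.10929) / 0.53349 ≈ 0.79514.
Attributable cases ≈ PN × (exposed cases) = 0.79514 × 1378 ≈ 1095.70.

about 1096 cases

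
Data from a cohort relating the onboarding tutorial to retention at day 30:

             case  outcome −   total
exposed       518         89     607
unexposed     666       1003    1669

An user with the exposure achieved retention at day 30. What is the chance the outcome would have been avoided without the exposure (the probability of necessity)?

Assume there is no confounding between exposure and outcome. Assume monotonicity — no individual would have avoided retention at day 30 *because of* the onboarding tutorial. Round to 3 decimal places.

PN ≈ 0.532

p₁ = P(outcome | exposed) = 518/607 = 0.85338
p₀ = P(outcome | unexposed) = 666/1669 = 0.39904
Under exogeneity and monotonicity, PN = (p₁ − p₀)/p₁.
PN = (0.85338 − 0.39904) / 0.85338 ≈ 0.5324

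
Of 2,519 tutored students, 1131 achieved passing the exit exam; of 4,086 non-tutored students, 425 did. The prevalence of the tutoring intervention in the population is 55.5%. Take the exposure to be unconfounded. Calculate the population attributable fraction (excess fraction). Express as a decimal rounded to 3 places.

PAF ≈ 0.648

p₁ = P(outcome | exposed) = 1131/2519 = 0.44899
p₀ = P(outcome | unexposed) = 425/4086 = 0.10401
Overall risk P(Y=1) = π·p₁ + (1−π)·p₀ = 0.555×0.44899 + 0.445×0.10401 = 0.29547.
Under exogeneity, PAF = [P(Y=1) − p₀] / P(Y=1).
PAF = (0.29547 − 0.10401) / 0.29547 ≈ 0.6480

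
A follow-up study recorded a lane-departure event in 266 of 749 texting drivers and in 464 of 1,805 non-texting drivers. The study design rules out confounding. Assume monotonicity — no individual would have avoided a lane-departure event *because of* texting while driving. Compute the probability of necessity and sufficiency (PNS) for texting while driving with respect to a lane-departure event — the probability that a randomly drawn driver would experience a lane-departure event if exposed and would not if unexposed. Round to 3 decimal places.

PNS ≈ 0.098

p₁ = P(outcome | exposed) = 266/749 = 0.35514
p₀ = P(outcome | unexposed) = 464/1805 = 0.25706
Under exogeneity and monotonicity, PNS = p₁ − p₀.
PNS = 0.35514 − 0.25706 = 0.098076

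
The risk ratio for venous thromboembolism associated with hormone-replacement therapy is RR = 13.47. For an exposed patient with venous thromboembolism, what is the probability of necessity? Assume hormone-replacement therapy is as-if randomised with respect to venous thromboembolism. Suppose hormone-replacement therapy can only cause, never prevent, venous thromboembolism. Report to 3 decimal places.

PN ≈ 0.926

Under exogeneity and monotonicity, PN = (RR − 1) / RR = 1 − 1/RR.
PN = (13.47 − 1) / 13.47 = 12.47 / 13.47 ≈ 0.9258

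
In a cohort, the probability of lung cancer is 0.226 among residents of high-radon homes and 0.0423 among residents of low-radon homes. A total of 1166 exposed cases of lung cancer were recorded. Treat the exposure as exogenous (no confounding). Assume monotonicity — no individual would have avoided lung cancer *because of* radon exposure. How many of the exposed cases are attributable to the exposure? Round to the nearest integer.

Let p₁ = 0.226, p₀ = 0.0423.
PN = (p₁ − p₀)/p₁ = (0.226 − 0.0423) / 0.226 ≈ 0.81283.
Attributable cases ≈ PN × (exposed cases) = 0.81283 × 1166 ≈ 947.76.

about 948 cases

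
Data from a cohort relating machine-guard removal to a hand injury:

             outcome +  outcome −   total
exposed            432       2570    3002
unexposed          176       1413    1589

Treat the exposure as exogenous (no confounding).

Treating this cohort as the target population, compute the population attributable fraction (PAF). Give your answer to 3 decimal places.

p₁ = P(outcome | exposed) = 432/3002 = 0.1439
p₀ = P(outcome | unexposed) = 176/1589 = 0.11076
Exposure prevalence π = 3002/4591 = 0.65389; overall risk P(Y=1) = 0.13243.
Under exogeneity, PAF = [P(Y=1) − p₀]/P(Y=1).
PAF = (0.13243 − 0.11076) / 0.13243 ≈ 0.1636

PAF ≈ 0.164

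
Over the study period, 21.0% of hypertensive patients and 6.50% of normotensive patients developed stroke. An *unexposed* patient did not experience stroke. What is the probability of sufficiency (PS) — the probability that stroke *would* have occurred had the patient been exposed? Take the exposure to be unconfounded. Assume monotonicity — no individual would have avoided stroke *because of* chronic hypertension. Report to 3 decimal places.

PS ≈ 0.155

p₁ = 0.21, p₀ = 0.065.
Under exogeneity and monotonicity, PS = (p₁ − p₀) / (1 − p₀).
PS = (0.21 − 0.065) / (1 − 0.065) = 0.145 / 0.935 ≈ 0.1551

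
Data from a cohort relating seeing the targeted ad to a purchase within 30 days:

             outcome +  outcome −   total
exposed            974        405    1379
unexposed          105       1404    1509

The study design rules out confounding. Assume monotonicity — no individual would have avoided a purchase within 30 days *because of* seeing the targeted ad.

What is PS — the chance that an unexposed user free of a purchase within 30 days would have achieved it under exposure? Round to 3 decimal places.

PS ≈ 0.684

p₁ = P(outcome | exposed) = 974/1379 = 0.70631
p₀ = P(outcome | unexposed) = 105/1509 = 0.069583
Under exogeneity and monotonicity, PS = (p₁ − p₀)/(1 − p₀).
PS = (0.70631 − 0.069583) / 0.93042 ≈ 0.6843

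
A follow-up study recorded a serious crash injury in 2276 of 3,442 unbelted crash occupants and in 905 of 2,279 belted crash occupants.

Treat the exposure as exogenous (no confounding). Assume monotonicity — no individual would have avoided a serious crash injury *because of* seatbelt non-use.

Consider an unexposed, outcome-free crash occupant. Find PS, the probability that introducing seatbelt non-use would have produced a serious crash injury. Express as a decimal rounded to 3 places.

p₁ = P(outcome | exposed) = 2276/3442 = 0.66124
p₀ = P(outcome | unexposed) = 905/2279 = 0.3971
Under exogeneity and monotonicity, PS = (p₁ − p₀) / (1 − p₀).
PS = (0.66124 − 0.3971) / (1 − 0.3971) = 0.26414 / 0.6029 ≈ 0.4381

PS ≈ 0.438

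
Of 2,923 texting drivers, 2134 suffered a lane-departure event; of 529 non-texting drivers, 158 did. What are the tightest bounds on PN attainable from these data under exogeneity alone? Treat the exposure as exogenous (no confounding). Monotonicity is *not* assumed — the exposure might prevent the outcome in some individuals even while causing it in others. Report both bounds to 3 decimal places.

0.591 ≤ PN ≤ 0.961

p₁ = P(outcome | exposed) = 2134/2923 = 0.73007
p₀ = P(outcome | unexposed) = 158/529 = 0.29868
Under exogeneity alone the bounds on PN are max{0,(p₁−p₀)/p₁} ≤ PN ≤ min{1,(1−p₀)/p₁}.
  lower = (p₁ − p₀)/p₁ = 0.4314 / 0.73007 ≈ 0.5909
  upper = min{1, (1 − p₀)/p₁} = 0.70132 / 0.73007 ≈ 0.9606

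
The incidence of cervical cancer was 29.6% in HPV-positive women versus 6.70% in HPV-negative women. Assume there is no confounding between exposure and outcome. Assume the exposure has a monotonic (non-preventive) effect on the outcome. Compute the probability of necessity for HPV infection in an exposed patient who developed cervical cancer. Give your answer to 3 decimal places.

PN ≈ 0.774

p₁ = 0.296, p₀ = 0.067.
Under exogeneity and monotonicity, PN = (p₁ − p₀) / p₁.
PN = (0.296 − 0.067) / 0.296 = 0.229 / 0.296 ≈ 0.7736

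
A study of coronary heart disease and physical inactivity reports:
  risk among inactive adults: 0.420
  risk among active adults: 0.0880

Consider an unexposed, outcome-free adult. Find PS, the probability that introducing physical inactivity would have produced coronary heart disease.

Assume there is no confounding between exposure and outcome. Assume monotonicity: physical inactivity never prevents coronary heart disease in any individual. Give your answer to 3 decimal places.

Let p₁ = 0.42, p₀ = 0.088.
Under exogeneity and monotonicity, PS = (p₁ − p₀) / (1 − p₀).
PS = (0.42 − 0.088) / (1 − 0.088) = 0.332 / 0.912 ≈ 0.3640

PS ≈ 0.364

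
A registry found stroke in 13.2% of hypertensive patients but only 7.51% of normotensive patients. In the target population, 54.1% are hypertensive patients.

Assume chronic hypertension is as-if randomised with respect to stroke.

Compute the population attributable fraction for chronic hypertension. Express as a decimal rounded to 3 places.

PAF ≈ 0.291

p₁ = 0.132, p₀ = 0.0751.
Overall risk P(Y=1) = π·p₁ + (1−π)·p₀ = 0.541×0.132 + 0.459×0.0751 = 0.10588.
Under exogeneity, PAF = [P(Y=1) − p₀] / P(Y=1).
PAF = (0.10588 − 0.0751) / 0.10588 ≈ 0.2907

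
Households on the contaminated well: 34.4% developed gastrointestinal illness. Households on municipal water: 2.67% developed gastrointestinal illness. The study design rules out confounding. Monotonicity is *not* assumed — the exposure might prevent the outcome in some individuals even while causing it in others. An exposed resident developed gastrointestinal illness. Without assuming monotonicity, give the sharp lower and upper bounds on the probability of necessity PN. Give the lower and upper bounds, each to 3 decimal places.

p₁ = 0.344, p₀ = 0.0267.
Under exogeneity alone the bounds on PN are max{0,(p₁−p₀)/p₁} ≤ PN ≤ min{1,(1−p₀)/p₁}.
  lower = (p₁ − p₀)/p₁ = 0.3173 / 0.344 ≈ 0.9224
  upper = min{1, (1 − p₀)/p₁} = 0.9733 / 0.344 ≈ 2.8294 → capped at 1

0.922 ≤ PN ≤ 1.000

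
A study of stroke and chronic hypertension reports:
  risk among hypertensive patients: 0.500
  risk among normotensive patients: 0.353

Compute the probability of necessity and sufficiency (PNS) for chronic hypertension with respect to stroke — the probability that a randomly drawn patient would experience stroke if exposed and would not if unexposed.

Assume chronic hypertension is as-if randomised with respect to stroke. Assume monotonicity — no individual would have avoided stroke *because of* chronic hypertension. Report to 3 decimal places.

Let p₁ = 0.5, p₀ = 0.353.
Under exogeneity and monotonicity, PNS = p₁ − p₀.
PNS = 0.5 − 0.353 = 0.147

PNS ≈ 0.147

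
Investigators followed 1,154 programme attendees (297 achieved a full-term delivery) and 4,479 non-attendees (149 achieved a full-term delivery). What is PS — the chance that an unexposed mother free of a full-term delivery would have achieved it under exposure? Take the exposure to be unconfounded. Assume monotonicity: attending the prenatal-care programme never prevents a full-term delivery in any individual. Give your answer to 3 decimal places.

PS ≈ 0.232

p₁ = P(outcome | exposed) = 297/1154 = 0.25737
p₀ = P(outcome | unexposed) = 149/4479 = 0.033266
Under exogeneity and monotonicity, PS = (p₁ − p₀) / (1 − p₀).
PS = (0.25737 − 0.033266) / (1 − 0.033266) = 0.2241 / 0.96673 ≈ 0.2318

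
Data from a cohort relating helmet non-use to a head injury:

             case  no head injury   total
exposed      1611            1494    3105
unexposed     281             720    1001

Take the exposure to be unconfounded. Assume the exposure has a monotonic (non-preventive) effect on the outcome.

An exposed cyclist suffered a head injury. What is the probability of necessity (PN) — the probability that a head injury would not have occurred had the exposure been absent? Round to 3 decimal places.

PN ≈ 0.459

p₁ = P(outcome | exposed) = 1611/3105 = 0.51884
p₀ = P(outcome | unexposed) = 281/1001 = 0.28072
Under exogeneity and monotonicity, PN = (p₁ − p₀)/p₁.
PN = (0.51884 − 0.28072) / 0.51884 ≈ 0.4589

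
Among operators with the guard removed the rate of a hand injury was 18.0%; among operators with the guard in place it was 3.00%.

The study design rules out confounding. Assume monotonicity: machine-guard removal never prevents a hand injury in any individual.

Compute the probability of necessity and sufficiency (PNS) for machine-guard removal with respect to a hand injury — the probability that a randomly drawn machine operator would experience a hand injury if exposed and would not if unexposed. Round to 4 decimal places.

p₁ = 0.18, p₀ = 0.03.
Under exogeneity and monotonicity, PNS = p₁ − p₀.
PNS = 0.18 − 0.03 = 0.15

PNS ≈ 0.1500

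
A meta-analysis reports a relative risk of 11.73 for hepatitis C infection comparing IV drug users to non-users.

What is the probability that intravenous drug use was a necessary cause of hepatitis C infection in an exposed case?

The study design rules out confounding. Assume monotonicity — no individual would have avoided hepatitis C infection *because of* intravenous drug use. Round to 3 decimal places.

PN ≈ 0.915

Under exogeneity and monotonicity, PN = (RR − 1) / RR = 1 − 1/RR.
PN = (11.73 − 1) / 11.73 = 10.73 / 11.73 ≈ 0.9147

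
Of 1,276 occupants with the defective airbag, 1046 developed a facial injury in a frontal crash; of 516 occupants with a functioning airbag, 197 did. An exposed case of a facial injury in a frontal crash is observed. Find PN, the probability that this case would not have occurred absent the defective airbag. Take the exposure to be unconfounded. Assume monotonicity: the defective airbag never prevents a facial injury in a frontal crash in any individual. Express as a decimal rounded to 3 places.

PN ≈ 0.534

p₁ = P(outcome | exposed) = 1046/1276 = 0.81975
p₀ = P(outcome | unexposed) = 197/516 = 0.38178
Under exogeneity and monotonicity, PN = (p₁ − p₀) / p₁.
PN = (0.81975 − 0.38178) / 0.81975 = 0.43797 / 0.81975 ≈ 0.5343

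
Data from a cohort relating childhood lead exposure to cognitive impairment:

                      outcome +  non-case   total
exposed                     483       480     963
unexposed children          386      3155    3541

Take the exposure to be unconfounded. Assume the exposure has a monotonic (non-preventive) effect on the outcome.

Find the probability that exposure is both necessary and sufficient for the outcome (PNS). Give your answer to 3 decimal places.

PNS ≈ 0.393

p₁ = P(outcome | exposed) = 483/963 = 0.50156
p₀ = P(outcome | unexposed) = 386/3541 = 0.10901
Under exogeneity and monotonicity, PNS = p₁ − p₀.
PNS = 0.50156 − 0.10901 = 0.39255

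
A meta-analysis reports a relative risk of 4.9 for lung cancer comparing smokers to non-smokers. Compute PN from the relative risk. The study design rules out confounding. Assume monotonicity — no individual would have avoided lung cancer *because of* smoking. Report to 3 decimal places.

Under exogeneity and monotonicity, PN = (RR − 1) / RR = 1 − 1/RR.
PN = (4.9 − 1) / 4.9 = 3.9 / 4.9 ≈ 0.7959

PN ≈ 0.796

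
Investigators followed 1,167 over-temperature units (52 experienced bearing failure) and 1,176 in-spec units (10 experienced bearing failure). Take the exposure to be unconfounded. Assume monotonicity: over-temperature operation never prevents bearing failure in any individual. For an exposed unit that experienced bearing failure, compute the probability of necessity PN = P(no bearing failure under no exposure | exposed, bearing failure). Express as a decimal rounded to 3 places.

PN ≈ 0.809

p₁ = P(outcome | exposed) = 52/1167 = 0.044559
p₀ = P(outcome | unexposed) = 10/1176 = 0.0085034
Under exogeneity and monotonicity, PN = (p₁ − p₀) / p₁.
PN = (0.044559 − 0.0085034) / 0.044559 = 0.036055 / 0.044559 ≈ 0.8092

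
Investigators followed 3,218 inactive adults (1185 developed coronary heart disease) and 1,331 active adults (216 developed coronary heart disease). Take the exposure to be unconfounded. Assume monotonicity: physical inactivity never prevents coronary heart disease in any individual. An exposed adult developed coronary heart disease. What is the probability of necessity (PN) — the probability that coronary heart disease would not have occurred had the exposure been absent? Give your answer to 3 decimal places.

p₁ = P(outcome | exposed) = 1185/3218 = 0.36824
p₀ = P(outcome | unexposed) = 216/1331 = 0.16228
Under exogeneity and monotonicity, PN = (p₁ − p₀) / p₁.
PN = (0.36824 − 0.16228) / 0.36824 = 0.20596 / 0.36824 ≈ 0.5593

PN ≈ 0.559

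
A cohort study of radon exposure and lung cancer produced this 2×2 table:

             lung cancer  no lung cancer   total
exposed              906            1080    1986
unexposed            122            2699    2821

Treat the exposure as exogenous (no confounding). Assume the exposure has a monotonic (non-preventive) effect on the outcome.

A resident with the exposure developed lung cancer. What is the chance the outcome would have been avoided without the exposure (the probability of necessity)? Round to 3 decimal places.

p₁ = P(outcome | exposed) = 906/1986 = 0.45619
p₀ = P(outcome | unexposed) = 122/2821 = 0.043247
Under exogeneity and monotonicity, PN = (p₁ − p₀)/p₁.
PN = (0.45619 − 0.043247) / 0.45619 ≈ 0.9052

PN ≈ 0.905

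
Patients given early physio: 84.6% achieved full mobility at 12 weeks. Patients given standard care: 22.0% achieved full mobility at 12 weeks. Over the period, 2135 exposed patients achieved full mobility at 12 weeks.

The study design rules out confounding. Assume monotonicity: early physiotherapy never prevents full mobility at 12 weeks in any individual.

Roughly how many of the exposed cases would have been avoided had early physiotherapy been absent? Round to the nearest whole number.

p₁ = 0.846, p₀ = 0.22.
PN = (p₁ − p₀)/p₁ = (0.846 − 0.22) / 0.846 ≈ 0.73995.
Attributable cases ≈ PN × (exposed cases) = 0.73995 × 2135 ≈ 1579.80.

about 1580 cases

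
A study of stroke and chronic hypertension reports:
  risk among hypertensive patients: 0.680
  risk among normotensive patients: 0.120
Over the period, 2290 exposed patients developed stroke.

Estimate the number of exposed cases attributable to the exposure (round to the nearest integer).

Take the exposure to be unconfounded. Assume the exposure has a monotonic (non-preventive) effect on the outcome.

about 1886 cases

Let p₁ = 0.68, p₀ = 0.12.
PN = (p₁ − p₀)/p₁ = (0.68 − 0.12) / 0.68 ≈ 0.82353.
Attributable cases ≈ PN × (exposed cases) = 0.82353 × 2290 ≈ 1885.88.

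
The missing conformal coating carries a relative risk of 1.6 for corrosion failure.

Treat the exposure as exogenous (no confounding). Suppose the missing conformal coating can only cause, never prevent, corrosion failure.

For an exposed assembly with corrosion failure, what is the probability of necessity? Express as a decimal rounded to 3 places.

PN ≈ 0.375

Under exogeneity and monotonicity, PN = (RR − 1) / RR = 1 − 1/RR.
PN = (1.6 − 1) / 1.6 = 0.6 / 1.6 ≈ 0.3750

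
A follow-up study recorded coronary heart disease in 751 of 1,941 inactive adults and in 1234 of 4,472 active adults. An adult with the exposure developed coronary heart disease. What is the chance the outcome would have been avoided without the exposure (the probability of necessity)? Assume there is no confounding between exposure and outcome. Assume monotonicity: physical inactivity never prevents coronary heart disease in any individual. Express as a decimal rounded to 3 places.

PN ≈ 0.287

p₁ = P(outcome | exposed) = 751/1941 = 0.38691
p₀ = P(outcome | unexposed) = 1234/4472 = 0.27594
Under exogeneity and monotonicity, PN = (p₁ − p₀) / p₁.
PN = (0.38691 − 0.27594) / 0.38691 = 0.11097 / 0.38691 ≈ 0.2868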